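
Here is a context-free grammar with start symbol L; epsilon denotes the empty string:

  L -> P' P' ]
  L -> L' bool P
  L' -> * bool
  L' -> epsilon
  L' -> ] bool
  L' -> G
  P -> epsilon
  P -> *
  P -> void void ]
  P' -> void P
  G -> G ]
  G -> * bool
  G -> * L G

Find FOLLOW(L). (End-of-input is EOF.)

L is the start symbol, so EOF ∈ FOLLOW(L).
In G -> * L G: add FIRST(G) = { * }.
Union: FOLLOW(L) = { EOF, * }.

{ EOF, * }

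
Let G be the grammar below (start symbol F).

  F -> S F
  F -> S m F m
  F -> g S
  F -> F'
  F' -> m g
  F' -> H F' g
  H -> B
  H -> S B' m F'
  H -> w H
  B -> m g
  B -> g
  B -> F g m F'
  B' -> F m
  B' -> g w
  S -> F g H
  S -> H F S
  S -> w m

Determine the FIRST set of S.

{ g, m, w }

From S -> F g H: add FIRST(F) = { g, m, w }.
From S -> H F S: add FIRST(H) = { g, m, w }.
S -> w m contributes {w}.
Union: FIRST(S) = { g, m, w }.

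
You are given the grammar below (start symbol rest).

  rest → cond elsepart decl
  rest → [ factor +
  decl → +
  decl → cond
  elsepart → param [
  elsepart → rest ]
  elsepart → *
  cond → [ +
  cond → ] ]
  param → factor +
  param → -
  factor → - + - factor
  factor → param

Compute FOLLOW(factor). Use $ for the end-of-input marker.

In rest → [ factor +: add FIRST(+) = { + }.
In param → factor +: add FIRST(+) = { + }.
In factor → - + - factor: factor is at the end, add FOLLOW(factor) = { + }.
Union: FOLLOW(factor) = { + }.

{ + }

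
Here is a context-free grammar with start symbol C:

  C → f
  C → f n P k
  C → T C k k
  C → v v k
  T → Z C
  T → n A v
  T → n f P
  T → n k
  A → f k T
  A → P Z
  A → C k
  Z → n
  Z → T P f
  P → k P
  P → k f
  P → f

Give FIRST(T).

From T → Z C: add FIRST(Z) = { n }.
T → n A v contributes {n}.
T → n f P contributes {n}.
T → n k contributes {n}.
Union: FIRST(T) = { n }.

{ n }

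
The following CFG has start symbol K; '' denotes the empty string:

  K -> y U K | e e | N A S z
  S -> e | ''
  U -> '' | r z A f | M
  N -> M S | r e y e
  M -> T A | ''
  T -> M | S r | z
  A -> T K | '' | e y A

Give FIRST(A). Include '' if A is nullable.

From A -> T K: T nullable, take FIRST(T) ∪ FIRST(K) = { e, r, y, z }.
A -> '' contributes ''.
A -> e y A contributes {e}.
Union: FIRST(A) = { e, r, y, z, '' }.

{ e, r, y, z, '' }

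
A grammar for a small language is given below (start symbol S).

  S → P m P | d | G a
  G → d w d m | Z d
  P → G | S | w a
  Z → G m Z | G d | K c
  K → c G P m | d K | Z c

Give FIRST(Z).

From Z → G m Z: add FIRST(G) = { c, d }.
From Z → G d: add FIRST(G) = { c, d }.
From Z → K c: add FIRST(K) = { c, d }.
Union: FIRST(Z) = { c, d }.

{ c, d }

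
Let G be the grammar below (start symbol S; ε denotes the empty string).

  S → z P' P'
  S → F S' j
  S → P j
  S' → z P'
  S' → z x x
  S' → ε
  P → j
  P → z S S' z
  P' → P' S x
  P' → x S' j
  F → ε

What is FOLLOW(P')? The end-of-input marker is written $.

In S → z P' P': add FIRST(P') = { x }.
In S → z P' P': P' is at the end, add FOLLOW(S) = { $, x, z }.
In S' → z P': P' is at the end, add FOLLOW(S') = { j, z }.
In P' → P' S x: add FIRST(S x) = { j, z }.
Union: FOLLOW(P') = { $, j, x, z }.

{ $, j, x, z }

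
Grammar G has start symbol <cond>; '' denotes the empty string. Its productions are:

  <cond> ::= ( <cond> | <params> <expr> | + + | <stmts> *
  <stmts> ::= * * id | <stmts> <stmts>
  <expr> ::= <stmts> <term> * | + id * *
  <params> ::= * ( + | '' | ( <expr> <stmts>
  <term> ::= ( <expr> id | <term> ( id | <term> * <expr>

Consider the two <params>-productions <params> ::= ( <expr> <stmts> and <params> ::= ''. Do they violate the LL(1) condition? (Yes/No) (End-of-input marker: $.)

FIRST(( <expr> <stmts>) = { ( } and FIRST('') = { '' }.
The second is nullable but FOLLOW(<params>) = { *, + } is disjoint from FIRST of the first.

No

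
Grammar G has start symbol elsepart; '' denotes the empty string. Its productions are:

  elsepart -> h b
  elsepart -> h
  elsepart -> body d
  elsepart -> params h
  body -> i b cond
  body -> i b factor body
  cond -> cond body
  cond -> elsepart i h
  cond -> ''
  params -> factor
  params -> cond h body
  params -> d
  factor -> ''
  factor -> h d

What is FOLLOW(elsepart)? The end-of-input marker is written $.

{ $, i }

elsepart is the start symbol, so $ ∈ FOLLOW(elsepart).
In cond -> elsepart i h: add FIRST(i h) = { i }.
Union: FOLLOW(elsepart) = { $, i }.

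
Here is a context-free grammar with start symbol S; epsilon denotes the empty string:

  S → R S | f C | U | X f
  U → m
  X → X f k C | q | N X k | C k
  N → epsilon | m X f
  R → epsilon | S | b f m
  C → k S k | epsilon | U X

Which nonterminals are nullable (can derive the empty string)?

{ C, N, R }

Directly nullable (have an epsilon-production): N, R, C.
No other nonterminal has a production whose RHS symbols are all nullable.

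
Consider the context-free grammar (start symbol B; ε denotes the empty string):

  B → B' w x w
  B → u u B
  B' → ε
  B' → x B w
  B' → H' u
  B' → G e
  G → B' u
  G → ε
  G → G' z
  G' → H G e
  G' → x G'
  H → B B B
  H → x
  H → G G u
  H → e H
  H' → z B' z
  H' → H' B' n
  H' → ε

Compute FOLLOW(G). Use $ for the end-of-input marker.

{ e, n, u, w, x, z }

In B' → G e: add FIRST(e) = { e }.
In G' → H G e: add FIRST(e) = { e }.
In H → G G u: add FIRST(G u) = { e, n, u, w, x, z }.
In H → G G u: add FIRST(u) = { u }.
Union: FOLLOW(G) = { e, n, u, w, x, z }.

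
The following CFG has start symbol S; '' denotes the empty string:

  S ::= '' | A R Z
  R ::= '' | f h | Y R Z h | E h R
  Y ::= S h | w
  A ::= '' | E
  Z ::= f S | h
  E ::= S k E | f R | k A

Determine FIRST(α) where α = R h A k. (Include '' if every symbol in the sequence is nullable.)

Add FIRST(R)\{''} = { f, h, k, w }; R is nullable, continue.
h is a terminal; add {h} and stop.

{ f, h, k, w }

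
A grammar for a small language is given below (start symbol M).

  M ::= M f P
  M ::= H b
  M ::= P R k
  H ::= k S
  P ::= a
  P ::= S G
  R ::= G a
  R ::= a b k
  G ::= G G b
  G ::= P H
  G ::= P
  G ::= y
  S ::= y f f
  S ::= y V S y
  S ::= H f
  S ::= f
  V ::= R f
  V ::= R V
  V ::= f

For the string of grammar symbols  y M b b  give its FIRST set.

y is a terminal; add {y} and stop.

{ y }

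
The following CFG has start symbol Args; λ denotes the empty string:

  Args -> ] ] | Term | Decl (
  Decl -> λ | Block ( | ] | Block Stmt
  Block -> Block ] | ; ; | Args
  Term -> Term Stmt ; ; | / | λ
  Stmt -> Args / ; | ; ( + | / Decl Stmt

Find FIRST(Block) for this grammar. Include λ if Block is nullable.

{ (, /, ;, ], λ }

From Block -> Block ]: Block nullable, take FIRST(Block) ∪ {]} = { (, /, ;, ] }.
Block -> ; ; contributes {;}.
From Block -> Args: add FIRST(Args) = { (, /, ;, ], λ } (including λ since Args is nullable).
Union: FIRST(Block) = { (, /, ;, ], λ }.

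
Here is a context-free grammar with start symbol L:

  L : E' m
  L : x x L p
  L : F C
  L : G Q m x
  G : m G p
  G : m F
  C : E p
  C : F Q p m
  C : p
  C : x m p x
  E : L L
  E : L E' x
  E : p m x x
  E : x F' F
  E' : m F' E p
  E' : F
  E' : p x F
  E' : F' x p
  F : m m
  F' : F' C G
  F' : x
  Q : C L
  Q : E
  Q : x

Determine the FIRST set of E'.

{ m, p, x }

E' : m F' E p contributes {m}.
From E' : F: add FIRST(F) = { m }.
E' : p x F contributes {p}.
From E' : F' x p: add FIRST(F') = { x }.
Union: FIRST(E') = { m, p, x }.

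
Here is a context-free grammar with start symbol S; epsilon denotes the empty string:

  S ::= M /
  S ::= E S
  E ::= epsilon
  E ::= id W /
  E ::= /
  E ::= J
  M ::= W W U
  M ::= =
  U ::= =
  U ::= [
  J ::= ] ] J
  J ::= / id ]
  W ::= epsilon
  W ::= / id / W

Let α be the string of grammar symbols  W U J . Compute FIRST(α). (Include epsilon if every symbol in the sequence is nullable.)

{ /, =, [ }

Add FIRST(W)\{epsilon} = { / }; W is nullable, continue.
Add FIRST(U) = { =, [ }; U is not nullable, stop.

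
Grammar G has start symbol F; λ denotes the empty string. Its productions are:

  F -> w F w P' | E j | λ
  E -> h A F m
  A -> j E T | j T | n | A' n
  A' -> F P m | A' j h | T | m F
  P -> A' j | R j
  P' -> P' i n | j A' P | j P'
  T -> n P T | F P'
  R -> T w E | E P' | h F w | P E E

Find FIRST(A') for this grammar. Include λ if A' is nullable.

{ h, j, m, n, w }

From A' -> F P m: F nullable, take FIRST(F) ∪ FIRST(P) = { h, j, m, n, w }.
From A' -> A' j h: add FIRST(A') = { h, j, m, n, w }.
From A' -> T: add FIRST(T) = { h, j, n, w }.
A' -> m F contributes {m}.
Union: FIRST(A') = { h, j, m, n, w }.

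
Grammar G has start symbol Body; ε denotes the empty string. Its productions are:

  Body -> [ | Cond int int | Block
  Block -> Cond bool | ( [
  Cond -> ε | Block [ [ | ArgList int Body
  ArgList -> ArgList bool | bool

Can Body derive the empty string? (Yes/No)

No

Nullable nonterminals: Cond.
No production of Body has an RHS whose symbols are all nullable, so Body is not nullable.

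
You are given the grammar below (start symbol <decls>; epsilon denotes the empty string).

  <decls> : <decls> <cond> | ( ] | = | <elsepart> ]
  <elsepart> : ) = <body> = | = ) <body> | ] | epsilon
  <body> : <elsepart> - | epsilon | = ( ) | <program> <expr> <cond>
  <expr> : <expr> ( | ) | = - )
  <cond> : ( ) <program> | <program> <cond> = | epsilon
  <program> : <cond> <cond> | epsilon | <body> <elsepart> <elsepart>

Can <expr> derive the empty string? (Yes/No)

No

Nullable nonterminals: <body>, <cond>, <elsepart>, <program>.
No production of <expr> has an RHS whose symbols are all nullable, so <expr> is not nullable.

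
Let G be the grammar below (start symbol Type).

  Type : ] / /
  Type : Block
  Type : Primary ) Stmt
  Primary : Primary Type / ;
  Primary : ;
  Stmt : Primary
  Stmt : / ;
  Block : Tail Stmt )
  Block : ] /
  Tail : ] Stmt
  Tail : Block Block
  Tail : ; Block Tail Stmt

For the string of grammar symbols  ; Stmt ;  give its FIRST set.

; is a terminal; add {;} and stop.

{ ; }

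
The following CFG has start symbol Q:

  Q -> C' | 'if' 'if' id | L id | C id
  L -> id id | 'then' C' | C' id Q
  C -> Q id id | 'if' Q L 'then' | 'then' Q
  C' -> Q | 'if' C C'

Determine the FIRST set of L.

L -> id id contributes {id}.
L -> 'then' C' contributes {'then'}.
From L -> C' id Q: add FIRST(C') = { 'if', 'then', id }.
Union: FIRST(L) = { 'if', 'then', id }.

{ 'if', 'then', id }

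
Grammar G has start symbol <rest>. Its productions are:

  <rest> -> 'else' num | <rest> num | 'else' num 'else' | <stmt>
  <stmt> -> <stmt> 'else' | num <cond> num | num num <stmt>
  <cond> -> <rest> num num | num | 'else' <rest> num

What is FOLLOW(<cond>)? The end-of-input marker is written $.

In <stmt> -> num <cond> num: add FIRST(num) = { num }.
Union: FOLLOW(<cond>) = { num }.

{ num }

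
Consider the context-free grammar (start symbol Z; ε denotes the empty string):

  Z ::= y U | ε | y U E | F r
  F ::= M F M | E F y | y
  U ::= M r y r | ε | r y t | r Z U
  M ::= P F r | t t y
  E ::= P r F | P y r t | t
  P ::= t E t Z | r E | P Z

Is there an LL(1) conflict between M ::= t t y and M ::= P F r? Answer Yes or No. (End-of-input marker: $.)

Yes

FIRST(t t y) = { t } and FIRST(P F r) = { r, t }.
Both contain t, so the two alternatives are not disjoint — LL(1) conflict.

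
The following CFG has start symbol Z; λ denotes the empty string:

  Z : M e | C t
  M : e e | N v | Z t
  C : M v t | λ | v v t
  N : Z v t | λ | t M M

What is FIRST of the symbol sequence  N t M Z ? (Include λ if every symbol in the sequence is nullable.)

Add FIRST(N)\{λ} = { e, t, v }; N is nullable, continue.
t is a terminal; add {t} and stop.

{ e, t, v }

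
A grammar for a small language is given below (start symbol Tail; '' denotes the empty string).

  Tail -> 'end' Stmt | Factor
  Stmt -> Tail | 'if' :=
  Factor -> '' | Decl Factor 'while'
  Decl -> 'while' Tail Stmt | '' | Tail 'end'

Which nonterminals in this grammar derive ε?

{ Decl, Factor, Stmt, Tail }

Directly nullable (have an ''-production): Factor, Decl.
Tail -> Factor with every symbol nullable, so Tail is nullable.
Stmt -> Tail with every symbol nullable, so Stmt is nullable.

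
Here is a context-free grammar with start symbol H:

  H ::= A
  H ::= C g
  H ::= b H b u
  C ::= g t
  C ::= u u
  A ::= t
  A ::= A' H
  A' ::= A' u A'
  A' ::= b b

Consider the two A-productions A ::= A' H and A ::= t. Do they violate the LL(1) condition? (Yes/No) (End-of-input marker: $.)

FIRST(A' H) = { b } and FIRST(t) = { t }.
The FIRST sets are disjoint and neither alternative is nullable — no conflict.

No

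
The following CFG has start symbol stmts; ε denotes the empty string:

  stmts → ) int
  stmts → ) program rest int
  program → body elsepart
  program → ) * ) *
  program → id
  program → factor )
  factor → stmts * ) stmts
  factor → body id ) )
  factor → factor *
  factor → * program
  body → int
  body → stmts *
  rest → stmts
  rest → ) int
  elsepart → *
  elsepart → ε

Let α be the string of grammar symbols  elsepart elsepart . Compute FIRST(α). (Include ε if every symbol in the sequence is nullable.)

{ *, ε }

Add FIRST(elsepart)\{ε} = { * }; elsepart is nullable, continue.
Add FIRST(elsepart)\{ε} = { * }; elsepart is nullable, continue.
Every symbol is nullable, so include ε.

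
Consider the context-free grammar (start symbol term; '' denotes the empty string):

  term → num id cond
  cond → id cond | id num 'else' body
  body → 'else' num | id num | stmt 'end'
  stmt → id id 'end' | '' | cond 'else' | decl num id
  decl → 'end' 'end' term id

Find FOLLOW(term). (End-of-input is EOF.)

{ EOF, id }

term is the start symbol, so EOF ∈ FOLLOW(term).
In decl → 'end' 'end' term id: add FIRST(id) = { id }.
Union: FOLLOW(term) = { EOF, id }.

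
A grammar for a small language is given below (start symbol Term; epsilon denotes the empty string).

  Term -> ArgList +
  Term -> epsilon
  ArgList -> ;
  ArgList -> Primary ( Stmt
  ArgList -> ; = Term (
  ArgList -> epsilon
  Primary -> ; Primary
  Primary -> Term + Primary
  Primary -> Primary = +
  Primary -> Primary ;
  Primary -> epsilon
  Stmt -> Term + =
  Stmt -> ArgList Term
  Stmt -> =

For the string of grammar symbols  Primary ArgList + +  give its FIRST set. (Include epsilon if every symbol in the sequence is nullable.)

{ (, +, ;, = }

Add FIRST(Primary)\{epsilon} = { (, +, ;, = }; Primary is nullable, continue.
Add FIRST(ArgList)\{epsilon} = { (, +, ;, = }; ArgList is nullable, continue.
+ is a terminal; add {+} and stop.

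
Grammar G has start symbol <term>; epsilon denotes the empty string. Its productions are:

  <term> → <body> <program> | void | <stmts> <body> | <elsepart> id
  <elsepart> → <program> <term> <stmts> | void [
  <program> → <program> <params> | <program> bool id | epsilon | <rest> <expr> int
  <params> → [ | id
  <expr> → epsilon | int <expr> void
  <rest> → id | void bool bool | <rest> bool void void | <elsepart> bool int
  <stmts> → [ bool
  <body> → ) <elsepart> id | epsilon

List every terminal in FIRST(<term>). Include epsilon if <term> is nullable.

From <term> → <body> <program>: <body>, <program> nullable, take FIRST(<body>) ∪ FIRST(<program>) = { ), [, bool, id, void }; also epsilon since the whole RHS is nullable.
<term> → void contributes {void}.
From <term> → <stmts> <body>: add FIRST(<stmts>) = { [ }.
From <term> → <elsepart> id: add FIRST(<elsepart>) = { ), [, bool, id, void }.
Union: FIRST(<term>) = { ), [, bool, id, void, epsilon }.

{ ), [, bool, id, void, epsilon }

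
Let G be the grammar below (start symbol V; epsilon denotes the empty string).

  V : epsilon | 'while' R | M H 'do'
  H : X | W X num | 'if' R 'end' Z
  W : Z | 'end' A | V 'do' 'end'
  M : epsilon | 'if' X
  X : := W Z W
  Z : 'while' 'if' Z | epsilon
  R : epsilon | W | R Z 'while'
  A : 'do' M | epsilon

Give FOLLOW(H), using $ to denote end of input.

{ 'do' }

In V : M H 'do': add FIRST('do') = { 'do' }.
Union: FOLLOW(H) = { 'do' }.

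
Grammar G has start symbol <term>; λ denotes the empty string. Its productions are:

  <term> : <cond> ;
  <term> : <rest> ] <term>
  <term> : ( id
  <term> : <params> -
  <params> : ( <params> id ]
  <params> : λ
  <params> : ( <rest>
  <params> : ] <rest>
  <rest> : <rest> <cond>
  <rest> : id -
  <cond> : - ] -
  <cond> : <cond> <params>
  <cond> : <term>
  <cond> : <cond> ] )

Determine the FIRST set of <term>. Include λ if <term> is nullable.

{ (, -, ], id }

From <term> : <cond> ;: add FIRST(<cond>) = { (, -, ], id }.
From <term> : <rest> ] <term>: add FIRST(<rest>) = { id }.
<term> : ( id contributes {(}.
From <term> : <params> -: <params> nullable, take FIRST(<params>) ∪ {-} = { (, -, ] }.
Union: FIRST(<term>) = { (, -, ], id }.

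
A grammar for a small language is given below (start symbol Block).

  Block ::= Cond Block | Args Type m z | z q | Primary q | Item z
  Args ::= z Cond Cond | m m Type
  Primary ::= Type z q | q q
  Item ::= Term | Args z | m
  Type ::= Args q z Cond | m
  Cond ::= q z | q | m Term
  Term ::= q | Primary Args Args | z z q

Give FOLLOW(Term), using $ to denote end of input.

{ m, q, z }

In Item ::= Term: Term is at the end, add FOLLOW(Item) = { z }.
In Cond ::= m Term: Term is at the end, add FOLLOW(Cond) = { m, q, z }.
Union: FOLLOW(Term) = { m, q, z }.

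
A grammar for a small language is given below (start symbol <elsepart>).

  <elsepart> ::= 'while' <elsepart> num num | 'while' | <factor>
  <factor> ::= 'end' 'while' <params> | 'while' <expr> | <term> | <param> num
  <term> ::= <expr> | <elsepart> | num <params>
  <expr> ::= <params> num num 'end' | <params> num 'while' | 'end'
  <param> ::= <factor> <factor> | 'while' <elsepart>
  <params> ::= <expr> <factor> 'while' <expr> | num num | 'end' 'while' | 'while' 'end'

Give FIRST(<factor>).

{ 'end', 'while', num }

<factor> ::= 'end' 'while' <params> contributes {'end'}.
<factor> ::= 'while' <expr> contributes {'while'}.
From <factor> ::= <term>: add FIRST(<term>) = { 'end', 'while', num }.
From <factor> ::= <param> num: add FIRST(<param>) = { 'end', 'while', num }.
Union: FIRST(<factor>) = { 'end', 'while', num }.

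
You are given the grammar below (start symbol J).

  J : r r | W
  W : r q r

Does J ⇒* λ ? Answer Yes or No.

No nonterminal in this grammar is nullable.
No production of J has an RHS whose symbols are all nullable, so J is not nullable.

No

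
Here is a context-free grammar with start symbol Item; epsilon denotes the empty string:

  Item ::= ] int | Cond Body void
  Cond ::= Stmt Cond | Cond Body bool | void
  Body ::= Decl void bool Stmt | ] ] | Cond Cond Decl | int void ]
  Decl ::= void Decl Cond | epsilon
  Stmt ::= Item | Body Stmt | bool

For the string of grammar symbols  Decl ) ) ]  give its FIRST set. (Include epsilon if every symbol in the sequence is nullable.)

{ ), void }

Add FIRST(Decl)\{epsilon} = { void }; Decl is nullable, continue.
) is a terminal; add {)} and stop.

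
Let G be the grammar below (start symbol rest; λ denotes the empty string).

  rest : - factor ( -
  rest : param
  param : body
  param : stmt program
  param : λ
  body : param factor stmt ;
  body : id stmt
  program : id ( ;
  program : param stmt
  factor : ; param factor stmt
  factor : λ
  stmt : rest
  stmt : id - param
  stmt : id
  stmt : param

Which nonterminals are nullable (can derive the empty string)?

{ factor, param, program, rest, stmt }

Directly nullable (have an λ-production): param, factor.
program : param stmt with every symbol nullable, so program is nullable.
stmt : rest with every symbol nullable, so stmt is nullable.
rest : param with every symbol nullable, so rest is nullable.
No other nonterminal has a production whose RHS symbols are all nullable.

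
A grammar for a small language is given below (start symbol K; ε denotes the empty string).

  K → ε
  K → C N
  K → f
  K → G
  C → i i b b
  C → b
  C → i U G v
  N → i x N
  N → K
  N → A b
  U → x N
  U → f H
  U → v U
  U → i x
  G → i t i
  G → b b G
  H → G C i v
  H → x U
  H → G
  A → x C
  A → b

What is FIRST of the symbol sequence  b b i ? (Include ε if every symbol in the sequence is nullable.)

{ b }

b is a terminal; add {b} and stop.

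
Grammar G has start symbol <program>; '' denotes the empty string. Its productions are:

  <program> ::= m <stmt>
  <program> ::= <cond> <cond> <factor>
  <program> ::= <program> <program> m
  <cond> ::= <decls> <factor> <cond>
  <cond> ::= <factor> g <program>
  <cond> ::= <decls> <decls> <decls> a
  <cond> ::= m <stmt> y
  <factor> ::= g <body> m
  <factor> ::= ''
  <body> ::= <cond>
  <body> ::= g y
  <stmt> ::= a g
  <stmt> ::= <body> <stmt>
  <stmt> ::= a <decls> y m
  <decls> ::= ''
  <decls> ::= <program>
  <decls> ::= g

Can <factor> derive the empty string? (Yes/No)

Yes

<factor> has an ''-production, so <factor> ⇒ ''.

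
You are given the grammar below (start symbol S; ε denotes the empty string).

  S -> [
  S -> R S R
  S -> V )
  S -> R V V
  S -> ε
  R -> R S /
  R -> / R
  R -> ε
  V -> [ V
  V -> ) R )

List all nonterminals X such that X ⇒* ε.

Directly nullable (have an ε-production): S, R.
No other nonterminal has a production whose RHS symbols are all nullable.

{ R, S }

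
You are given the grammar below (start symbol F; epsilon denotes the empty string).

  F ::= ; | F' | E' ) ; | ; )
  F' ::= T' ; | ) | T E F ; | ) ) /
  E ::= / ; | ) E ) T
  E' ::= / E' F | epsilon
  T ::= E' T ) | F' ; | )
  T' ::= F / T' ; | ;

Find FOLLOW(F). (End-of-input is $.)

{ $, ), /, ; }

F is the start symbol, so $ ∈ FOLLOW(F).
In F' ::= T E F ;: add FIRST(;) = { ; }.
In E' ::= / E' F: F is at the end, add FOLLOW(E') = { ), /, ; }.
In T' ::= F / T' ;: add FIRST(/ T' ;) = { / }.
Union: FOLLOW(F) = { $, ), /, ; }.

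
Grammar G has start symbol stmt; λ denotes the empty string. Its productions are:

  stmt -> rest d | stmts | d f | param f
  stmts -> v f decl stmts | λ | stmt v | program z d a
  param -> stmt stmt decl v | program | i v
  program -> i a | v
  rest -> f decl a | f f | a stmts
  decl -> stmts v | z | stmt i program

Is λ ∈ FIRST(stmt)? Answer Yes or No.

stmt -> stmts and each of stmts is nullable, so stmt ⇒* λ.

Yes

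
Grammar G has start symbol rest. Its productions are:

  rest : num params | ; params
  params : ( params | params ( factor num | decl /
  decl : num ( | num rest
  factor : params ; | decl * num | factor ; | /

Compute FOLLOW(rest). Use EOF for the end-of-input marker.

{ EOF, *, / }

rest is the start symbol, so EOF ∈ FOLLOW(rest).
In decl : num rest: rest is at the end, add FOLLOW(decl) = { *, / }.
Union: FOLLOW(rest) = { EOF, *, / }.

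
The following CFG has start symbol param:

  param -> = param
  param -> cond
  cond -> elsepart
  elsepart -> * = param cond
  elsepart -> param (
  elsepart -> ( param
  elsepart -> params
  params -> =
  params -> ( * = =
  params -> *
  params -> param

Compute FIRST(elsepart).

{ (, *, = }

elsepart -> * = param cond contributes {*}.
From elsepart -> param (: add FIRST(param) = { (, *, = }.
elsepart -> ( param contributes {(}.
From elsepart -> params: add FIRST(params) = { (, *, = }.
Union: FIRST(elsepart) = { (, *, = }.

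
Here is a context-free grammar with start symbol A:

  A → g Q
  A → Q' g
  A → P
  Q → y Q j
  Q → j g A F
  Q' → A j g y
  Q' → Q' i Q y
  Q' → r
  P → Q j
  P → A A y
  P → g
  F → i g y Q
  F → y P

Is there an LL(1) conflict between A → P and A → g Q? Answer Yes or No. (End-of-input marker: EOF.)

FIRST(P) = { g, j, r, y } and FIRST(g Q) = { g }.
Both contain g, so the two alternatives are not disjoint — LL(1) conflict.

Yes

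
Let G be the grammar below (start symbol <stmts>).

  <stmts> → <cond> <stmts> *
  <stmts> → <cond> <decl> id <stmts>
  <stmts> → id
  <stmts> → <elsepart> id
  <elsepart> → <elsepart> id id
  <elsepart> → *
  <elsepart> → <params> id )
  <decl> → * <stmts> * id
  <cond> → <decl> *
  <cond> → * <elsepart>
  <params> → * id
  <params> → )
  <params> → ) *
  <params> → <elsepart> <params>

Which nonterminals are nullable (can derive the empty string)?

{ } (none)

No nonterminal has an empty production or an RHS whose symbols are all nullable.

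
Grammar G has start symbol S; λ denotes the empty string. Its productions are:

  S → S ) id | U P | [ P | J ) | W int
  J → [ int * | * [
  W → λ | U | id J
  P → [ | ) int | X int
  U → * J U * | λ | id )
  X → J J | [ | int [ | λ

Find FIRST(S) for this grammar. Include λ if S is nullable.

{ ), *, [, id, int }

From S → S ) id: add FIRST(S) = { ), *, [, id, int }.
From S → U P: U nullable, take FIRST(U) ∪ FIRST(P) = { ), *, [, id, int }.
S → [ P contributes {[}.
From S → J ): add FIRST(J) = { *, [ }.
From S → W int: W nullable, take FIRST(W) ∪ {int} = { *, id, int }.
Union: FIRST(S) = { ), *, [, id, int }.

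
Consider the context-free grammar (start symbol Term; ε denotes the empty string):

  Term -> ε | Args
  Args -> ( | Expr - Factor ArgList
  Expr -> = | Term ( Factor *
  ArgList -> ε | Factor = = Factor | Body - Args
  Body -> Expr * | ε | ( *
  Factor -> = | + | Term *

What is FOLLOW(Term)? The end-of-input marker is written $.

{ $, (, * }

Term is the start symbol, so $ ∈ FOLLOW(Term).
In Expr -> Term ( Factor *: add FIRST(( Factor *) = { ( }.
In Factor -> Term *: add FIRST(*) = { * }.
Union: FOLLOW(Term) = { $, (, * }.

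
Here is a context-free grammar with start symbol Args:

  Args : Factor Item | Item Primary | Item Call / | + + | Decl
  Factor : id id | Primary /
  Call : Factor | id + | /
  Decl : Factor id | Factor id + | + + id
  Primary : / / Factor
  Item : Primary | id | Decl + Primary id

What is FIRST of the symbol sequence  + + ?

{ + }

+ is a terminal; add {+} and stop.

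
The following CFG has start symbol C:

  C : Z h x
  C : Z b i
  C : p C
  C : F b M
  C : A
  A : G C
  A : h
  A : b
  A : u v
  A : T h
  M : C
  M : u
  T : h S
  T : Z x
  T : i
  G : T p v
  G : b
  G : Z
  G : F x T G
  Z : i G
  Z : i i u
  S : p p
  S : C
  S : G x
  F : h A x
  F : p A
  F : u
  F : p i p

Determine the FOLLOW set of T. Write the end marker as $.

In A : T h: add FIRST(h) = { h }.
In G : T p v: add FIRST(p v) = { p }.
In G : F x T G: add FIRST(G) = { b, h, i, p, u }.
Union: FOLLOW(T) = { b, h, i, p, u }.

{ b, h, i, p, u }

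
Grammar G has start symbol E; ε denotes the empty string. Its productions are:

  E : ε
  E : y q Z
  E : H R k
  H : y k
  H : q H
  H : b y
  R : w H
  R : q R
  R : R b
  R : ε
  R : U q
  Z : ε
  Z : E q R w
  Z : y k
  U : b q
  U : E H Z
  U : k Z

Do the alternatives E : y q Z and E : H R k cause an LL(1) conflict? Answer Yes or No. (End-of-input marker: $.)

Yes

FIRST(y q Z) = { y } and FIRST(H R k) = { b, q, y }.
Both contain y, so the two alternatives are not disjoint — LL(1) conflict.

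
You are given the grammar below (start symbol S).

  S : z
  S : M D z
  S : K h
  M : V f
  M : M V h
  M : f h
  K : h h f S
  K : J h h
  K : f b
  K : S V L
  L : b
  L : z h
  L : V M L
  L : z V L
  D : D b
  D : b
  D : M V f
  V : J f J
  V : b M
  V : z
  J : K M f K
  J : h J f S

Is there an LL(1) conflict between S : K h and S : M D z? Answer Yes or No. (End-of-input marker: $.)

Yes

FIRST(K h) = { b, f, h, z } and FIRST(M D z) = { b, f, h, z }.
Both contain b, so the two alternatives are not disjoint — LL(1) conflict.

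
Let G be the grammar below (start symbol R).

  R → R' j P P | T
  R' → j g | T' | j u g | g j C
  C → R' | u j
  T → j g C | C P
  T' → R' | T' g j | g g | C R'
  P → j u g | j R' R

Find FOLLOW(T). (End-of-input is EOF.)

{ EOF, j }

In R → T: T is at the end, add FOLLOW(R) = { EOF, j }.
Union: FOLLOW(T) = { EOF, j }.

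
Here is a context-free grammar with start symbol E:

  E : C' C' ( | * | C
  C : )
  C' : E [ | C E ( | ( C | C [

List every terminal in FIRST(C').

From C' : E [: add FIRST(E) = { (, ), * }.
From C' : C E (: add FIRST(C) = { ) }.
C' : ( C contributes {(}.
From C' : C [: add FIRST(C) = { ) }.
Union: FIRST(C') = { (, ), * }.

{ (, ), * }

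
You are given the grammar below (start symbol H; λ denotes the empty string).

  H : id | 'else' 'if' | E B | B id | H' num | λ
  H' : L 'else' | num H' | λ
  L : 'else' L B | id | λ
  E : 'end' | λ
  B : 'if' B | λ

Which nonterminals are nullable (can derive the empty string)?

{ B, E, H, H', L }

Directly nullable (have an λ-production): H, H', L, E, B.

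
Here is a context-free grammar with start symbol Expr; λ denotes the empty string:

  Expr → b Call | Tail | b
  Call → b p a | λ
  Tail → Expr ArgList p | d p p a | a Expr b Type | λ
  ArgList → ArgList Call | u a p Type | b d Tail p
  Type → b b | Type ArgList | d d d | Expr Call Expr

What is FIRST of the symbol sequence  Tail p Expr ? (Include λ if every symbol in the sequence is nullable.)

Add FIRST(Tail)\{λ} = { a, b, d, u }; Tail is nullable, continue.
p is a terminal; add {p} and stop.

{ a, b, d, p, u }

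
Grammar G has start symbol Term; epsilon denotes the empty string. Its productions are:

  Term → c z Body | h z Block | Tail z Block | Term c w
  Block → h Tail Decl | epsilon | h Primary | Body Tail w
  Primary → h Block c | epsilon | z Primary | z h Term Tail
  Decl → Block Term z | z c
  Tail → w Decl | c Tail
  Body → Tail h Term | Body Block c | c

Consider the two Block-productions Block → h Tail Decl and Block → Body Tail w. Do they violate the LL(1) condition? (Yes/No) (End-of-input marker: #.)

No

FIRST(h Tail Decl) = { h } and FIRST(Body Tail w) = { c, w }.
The FIRST sets are disjoint and neither alternative is nullable — no conflict.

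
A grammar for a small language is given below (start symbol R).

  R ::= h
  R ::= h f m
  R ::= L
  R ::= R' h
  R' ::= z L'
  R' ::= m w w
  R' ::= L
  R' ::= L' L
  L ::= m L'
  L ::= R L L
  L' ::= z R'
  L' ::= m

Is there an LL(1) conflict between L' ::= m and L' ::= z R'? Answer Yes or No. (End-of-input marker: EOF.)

FIRST(m) = { m } and FIRST(z R') = { z }.
The FIRST sets are disjoint and neither alternative is nullable — no conflict.

No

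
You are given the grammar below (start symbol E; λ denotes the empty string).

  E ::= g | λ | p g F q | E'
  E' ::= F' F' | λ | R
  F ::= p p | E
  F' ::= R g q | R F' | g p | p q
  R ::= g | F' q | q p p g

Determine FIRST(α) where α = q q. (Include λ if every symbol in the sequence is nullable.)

{ q }

q is a terminal; add {q} and stop.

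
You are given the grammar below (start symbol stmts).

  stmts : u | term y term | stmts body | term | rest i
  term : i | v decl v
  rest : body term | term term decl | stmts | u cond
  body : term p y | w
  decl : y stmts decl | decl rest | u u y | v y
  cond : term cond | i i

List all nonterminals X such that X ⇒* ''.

{ } (none)

No nonterminal has an empty production or an RHS whose symbols are all nullable.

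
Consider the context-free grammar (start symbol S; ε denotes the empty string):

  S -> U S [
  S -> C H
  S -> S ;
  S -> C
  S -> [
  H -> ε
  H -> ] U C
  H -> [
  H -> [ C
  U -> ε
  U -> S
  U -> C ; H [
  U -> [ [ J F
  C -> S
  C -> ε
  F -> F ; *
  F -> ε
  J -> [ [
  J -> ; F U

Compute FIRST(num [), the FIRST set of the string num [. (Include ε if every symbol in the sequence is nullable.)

{ num }

num is a terminal; add {num} and stop.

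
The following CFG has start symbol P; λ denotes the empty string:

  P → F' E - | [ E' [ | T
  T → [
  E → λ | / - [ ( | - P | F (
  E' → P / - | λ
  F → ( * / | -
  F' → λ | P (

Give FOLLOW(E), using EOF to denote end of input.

{ - }

In P → F' E -: add FIRST(-) = { - }.
Union: FOLLOW(E) = { - }.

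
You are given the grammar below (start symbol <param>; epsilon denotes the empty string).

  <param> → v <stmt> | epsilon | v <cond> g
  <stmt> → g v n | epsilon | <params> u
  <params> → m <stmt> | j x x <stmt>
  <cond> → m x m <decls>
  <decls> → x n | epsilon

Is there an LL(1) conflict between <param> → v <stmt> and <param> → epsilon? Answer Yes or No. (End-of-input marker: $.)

No

FIRST(v <stmt>) = { v } and FIRST(epsilon) = { epsilon }.
The second is nullable but FOLLOW(<param>) = { $ } is disjoint from FIRST of the first.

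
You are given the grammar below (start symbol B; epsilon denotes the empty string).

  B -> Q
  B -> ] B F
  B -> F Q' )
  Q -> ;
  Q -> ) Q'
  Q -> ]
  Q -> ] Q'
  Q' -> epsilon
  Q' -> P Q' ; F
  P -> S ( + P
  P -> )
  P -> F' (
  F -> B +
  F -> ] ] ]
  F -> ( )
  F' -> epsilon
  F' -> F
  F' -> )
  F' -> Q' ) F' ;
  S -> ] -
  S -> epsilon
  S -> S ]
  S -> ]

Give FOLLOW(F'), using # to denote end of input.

{ (, ; }

In P -> F' (: add FIRST(() = { ( }.
In F' -> Q' ) F' ;: add FIRST(;) = { ; }.
Union: FOLLOW(F') = { (, ; }.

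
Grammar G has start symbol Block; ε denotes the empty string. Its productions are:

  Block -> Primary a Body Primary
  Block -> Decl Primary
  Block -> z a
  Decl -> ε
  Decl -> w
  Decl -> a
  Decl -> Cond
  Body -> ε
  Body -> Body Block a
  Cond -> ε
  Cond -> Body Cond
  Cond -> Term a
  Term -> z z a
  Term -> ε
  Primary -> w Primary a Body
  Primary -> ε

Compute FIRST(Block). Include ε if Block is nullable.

From Block -> Primary a Body Primary: Primary nullable, take FIRST(Primary) ∪ {a} = { a, w }.
From Block -> Decl Primary: Decl, Primary nullable, take FIRST(Decl) ∪ FIRST(Primary) = { a, w, z }; also ε since the whole RHS is nullable.
Block -> z a contributes {z}.
Union: FIRST(Block) = { a, w, z, ε }.

{ a, w, z, ε }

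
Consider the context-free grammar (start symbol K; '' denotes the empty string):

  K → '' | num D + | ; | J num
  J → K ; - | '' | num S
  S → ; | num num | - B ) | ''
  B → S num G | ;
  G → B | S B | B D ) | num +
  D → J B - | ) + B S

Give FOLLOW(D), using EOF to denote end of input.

In K → num D +: add FIRST(+) = { + }.
In G → B D ): add FIRST()) = { ) }.
Union: FOLLOW(D) = { ), + }.

{ ), + }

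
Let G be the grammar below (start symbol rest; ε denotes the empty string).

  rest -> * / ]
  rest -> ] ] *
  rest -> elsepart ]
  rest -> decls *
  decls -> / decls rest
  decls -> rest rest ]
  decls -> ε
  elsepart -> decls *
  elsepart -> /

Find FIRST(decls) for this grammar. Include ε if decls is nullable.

{ *, /, ], ε }

decls -> / decls rest contributes {/}.
From decls -> rest rest ]: add FIRST(rest) = { *, /, ] }.
decls -> ε contributes ε.
Union: FIRST(decls) = { *, /, ], ε }.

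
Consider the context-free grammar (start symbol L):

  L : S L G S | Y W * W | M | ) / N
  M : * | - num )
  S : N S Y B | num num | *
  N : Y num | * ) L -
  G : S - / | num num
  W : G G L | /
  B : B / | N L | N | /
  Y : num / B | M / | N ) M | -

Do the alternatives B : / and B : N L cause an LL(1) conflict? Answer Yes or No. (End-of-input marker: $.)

FIRST(/) = { / } and FIRST(N L) = { *, -, num }.
The FIRST sets are disjoint and neither alternative is nullable — no conflict.

No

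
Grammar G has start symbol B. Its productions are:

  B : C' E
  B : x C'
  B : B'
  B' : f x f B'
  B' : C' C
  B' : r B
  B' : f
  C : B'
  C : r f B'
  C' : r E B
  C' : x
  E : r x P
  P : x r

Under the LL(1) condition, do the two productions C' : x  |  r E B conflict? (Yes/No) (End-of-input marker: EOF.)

FIRST(x) = { x } and FIRST(r E B) = { r }.
The FIRST sets are disjoint and neither alternative is nullable — no conflict.

No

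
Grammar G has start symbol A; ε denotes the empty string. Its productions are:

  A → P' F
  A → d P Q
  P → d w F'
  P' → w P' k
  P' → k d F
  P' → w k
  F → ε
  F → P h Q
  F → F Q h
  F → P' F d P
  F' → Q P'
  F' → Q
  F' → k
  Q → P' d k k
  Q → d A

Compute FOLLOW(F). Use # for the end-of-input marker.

In A → P' F: F is at the end, add FOLLOW(A) = { #, d, h, k, w }.
In P' → k d F: F is at the end, add FOLLOW(P') = { #, d, h, k, w }.
In F → F Q h: add FIRST(Q h) = { d, k, w }.
In F → P' F d P: add FIRST(d P) = { d }.
Union: FOLLOW(F) = { #, d, h, k, w }.

{ #, d, h, k, w }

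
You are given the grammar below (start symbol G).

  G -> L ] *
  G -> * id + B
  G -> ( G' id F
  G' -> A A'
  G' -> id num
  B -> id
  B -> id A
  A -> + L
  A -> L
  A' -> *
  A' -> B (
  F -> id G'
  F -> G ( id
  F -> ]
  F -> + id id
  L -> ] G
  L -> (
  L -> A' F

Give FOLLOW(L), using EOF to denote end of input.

In G -> L ] *: add FIRST(] *) = { ] }.
In A -> + L: L is at the end, add FOLLOW(A) = { EOF, (, *, ], id }.
In A -> L: L is at the end, add FOLLOW(A) = { EOF, (, *, ], id }.
Union: FOLLOW(L) = { EOF, (, *, ], id }.

{ EOF, (, *, ], id }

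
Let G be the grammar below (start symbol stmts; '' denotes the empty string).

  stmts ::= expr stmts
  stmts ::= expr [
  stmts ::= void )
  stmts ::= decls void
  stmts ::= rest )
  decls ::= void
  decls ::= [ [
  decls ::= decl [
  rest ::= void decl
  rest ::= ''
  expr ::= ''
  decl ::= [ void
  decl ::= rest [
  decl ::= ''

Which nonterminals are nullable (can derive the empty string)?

Directly nullable (have an ''-production): rest, expr, decl.
No other nonterminal has a production whose RHS symbols are all nullable.

{ decl, expr, rest }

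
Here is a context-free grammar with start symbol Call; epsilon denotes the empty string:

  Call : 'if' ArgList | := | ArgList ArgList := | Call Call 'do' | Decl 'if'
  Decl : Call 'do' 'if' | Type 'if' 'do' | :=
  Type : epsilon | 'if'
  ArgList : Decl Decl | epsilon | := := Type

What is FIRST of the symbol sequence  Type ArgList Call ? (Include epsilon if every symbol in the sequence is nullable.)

Add FIRST(Type)\{epsilon} = { 'if' }; Type is nullable, continue.
Add FIRST(ArgList)\{epsilon} = { 'if', := }; ArgList is nullable, continue.
Add FIRST(Call) = { 'if', := }; Call is not nullable, stop.

{ 'if', := }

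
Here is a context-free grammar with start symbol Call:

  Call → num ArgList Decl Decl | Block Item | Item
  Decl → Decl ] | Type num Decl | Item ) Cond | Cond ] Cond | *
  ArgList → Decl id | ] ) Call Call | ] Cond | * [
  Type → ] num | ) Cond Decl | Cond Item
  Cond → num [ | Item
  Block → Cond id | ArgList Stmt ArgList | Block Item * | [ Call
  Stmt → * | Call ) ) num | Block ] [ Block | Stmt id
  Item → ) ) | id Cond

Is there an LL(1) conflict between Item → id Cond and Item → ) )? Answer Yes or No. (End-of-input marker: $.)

FIRST(id Cond) = { id } and FIRST() )) = { ) }.
The FIRST sets are disjoint and neither alternative is nullable — no conflict.

No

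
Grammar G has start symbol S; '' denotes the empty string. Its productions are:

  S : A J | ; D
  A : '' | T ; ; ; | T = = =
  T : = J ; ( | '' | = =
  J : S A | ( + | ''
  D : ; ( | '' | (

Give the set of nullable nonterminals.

Directly nullable (have an ''-production): A, T, J, D.
S : A J with every symbol nullable, so S is nullable.

{ A, D, J, S, T }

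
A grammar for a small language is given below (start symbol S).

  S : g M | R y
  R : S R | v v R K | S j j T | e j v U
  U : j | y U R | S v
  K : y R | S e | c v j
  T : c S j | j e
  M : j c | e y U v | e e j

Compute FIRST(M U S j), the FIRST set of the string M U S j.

Add FIRST(M) = { e, j }; M is not nullable, stop.

{ e, j }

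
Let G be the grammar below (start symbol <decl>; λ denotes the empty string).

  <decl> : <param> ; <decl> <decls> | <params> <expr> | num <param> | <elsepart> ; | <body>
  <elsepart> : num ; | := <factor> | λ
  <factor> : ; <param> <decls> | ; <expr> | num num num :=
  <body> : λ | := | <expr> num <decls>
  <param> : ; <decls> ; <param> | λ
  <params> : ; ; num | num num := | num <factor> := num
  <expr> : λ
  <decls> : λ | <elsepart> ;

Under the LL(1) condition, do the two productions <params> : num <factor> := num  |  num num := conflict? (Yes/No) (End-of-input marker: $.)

Yes

FIRST(num <factor> := num) = { num } and FIRST(num num :=) = { num }.
Both contain num, so the two alternatives are not disjoint — LL(1) conflict.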